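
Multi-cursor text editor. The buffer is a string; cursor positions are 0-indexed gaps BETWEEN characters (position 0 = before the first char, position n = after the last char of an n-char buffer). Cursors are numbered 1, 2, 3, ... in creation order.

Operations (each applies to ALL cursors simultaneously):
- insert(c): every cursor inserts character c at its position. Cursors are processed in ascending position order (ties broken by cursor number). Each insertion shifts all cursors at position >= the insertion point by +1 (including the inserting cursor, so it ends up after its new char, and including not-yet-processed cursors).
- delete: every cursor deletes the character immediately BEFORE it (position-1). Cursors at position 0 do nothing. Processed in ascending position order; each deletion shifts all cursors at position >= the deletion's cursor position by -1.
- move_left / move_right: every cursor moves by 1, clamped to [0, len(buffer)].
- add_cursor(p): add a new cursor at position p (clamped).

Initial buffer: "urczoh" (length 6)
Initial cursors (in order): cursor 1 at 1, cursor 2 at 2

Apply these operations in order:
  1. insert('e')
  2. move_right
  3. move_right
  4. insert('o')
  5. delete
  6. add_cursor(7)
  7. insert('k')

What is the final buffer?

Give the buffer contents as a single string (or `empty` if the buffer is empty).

Answer: uerekczkokh

Derivation:
After op 1 (insert('e')): buffer="uereczoh" (len 8), cursors c1@2 c2@4, authorship .1.2....
After op 2 (move_right): buffer="uereczoh" (len 8), cursors c1@3 c2@5, authorship .1.2....
After op 3 (move_right): buffer="uereczoh" (len 8), cursors c1@4 c2@6, authorship .1.2....
After op 4 (insert('o')): buffer="uereoczooh" (len 10), cursors c1@5 c2@8, authorship .1.21..2..
After op 5 (delete): buffer="uereczoh" (len 8), cursors c1@4 c2@6, authorship .1.2....
After op 6 (add_cursor(7)): buffer="uereczoh" (len 8), cursors c1@4 c2@6 c3@7, authorship .1.2....
After op 7 (insert('k')): buffer="uerekczkokh" (len 11), cursors c1@5 c2@8 c3@10, authorship .1.21..2.3.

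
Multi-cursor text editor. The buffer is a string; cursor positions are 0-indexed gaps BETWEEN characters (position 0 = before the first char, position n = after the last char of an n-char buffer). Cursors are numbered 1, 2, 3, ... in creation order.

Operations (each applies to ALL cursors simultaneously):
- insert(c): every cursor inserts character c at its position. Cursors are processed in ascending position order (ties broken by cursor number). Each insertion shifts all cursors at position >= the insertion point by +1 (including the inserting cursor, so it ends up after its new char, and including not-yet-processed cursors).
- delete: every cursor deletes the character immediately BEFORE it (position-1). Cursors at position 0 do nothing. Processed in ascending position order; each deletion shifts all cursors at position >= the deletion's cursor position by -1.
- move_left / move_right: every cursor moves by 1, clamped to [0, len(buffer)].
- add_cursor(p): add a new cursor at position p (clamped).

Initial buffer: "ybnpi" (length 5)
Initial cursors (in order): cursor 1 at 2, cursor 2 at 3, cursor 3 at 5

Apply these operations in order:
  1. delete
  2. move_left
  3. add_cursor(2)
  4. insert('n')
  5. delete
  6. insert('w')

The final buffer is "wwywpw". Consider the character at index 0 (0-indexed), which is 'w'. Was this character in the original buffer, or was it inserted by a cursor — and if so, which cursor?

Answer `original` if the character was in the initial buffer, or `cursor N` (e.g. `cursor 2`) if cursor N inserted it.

Answer: cursor 1

Derivation:
After op 1 (delete): buffer="yp" (len 2), cursors c1@1 c2@1 c3@2, authorship ..
After op 2 (move_left): buffer="yp" (len 2), cursors c1@0 c2@0 c3@1, authorship ..
After op 3 (add_cursor(2)): buffer="yp" (len 2), cursors c1@0 c2@0 c3@1 c4@2, authorship ..
After op 4 (insert('n')): buffer="nnynpn" (len 6), cursors c1@2 c2@2 c3@4 c4@6, authorship 12.3.4
After op 5 (delete): buffer="yp" (len 2), cursors c1@0 c2@0 c3@1 c4@2, authorship ..
After op 6 (insert('w')): buffer="wwywpw" (len 6), cursors c1@2 c2@2 c3@4 c4@6, authorship 12.3.4
Authorship (.=original, N=cursor N): 1 2 . 3 . 4
Index 0: author = 1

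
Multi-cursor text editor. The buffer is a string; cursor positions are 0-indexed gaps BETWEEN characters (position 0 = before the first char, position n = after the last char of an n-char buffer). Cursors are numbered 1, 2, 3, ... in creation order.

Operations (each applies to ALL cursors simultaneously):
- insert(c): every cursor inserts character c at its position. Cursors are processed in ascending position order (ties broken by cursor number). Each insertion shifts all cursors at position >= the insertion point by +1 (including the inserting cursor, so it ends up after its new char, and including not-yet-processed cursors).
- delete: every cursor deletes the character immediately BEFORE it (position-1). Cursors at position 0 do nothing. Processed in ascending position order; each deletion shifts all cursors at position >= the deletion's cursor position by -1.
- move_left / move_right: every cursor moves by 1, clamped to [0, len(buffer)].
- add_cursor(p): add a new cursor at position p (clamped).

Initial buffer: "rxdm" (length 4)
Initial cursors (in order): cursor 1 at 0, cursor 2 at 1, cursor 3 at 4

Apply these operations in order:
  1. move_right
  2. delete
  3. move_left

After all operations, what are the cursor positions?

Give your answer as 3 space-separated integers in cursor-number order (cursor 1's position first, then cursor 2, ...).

Answer: 0 0 0

Derivation:
After op 1 (move_right): buffer="rxdm" (len 4), cursors c1@1 c2@2 c3@4, authorship ....
After op 2 (delete): buffer="d" (len 1), cursors c1@0 c2@0 c3@1, authorship .
After op 3 (move_left): buffer="d" (len 1), cursors c1@0 c2@0 c3@0, authorship .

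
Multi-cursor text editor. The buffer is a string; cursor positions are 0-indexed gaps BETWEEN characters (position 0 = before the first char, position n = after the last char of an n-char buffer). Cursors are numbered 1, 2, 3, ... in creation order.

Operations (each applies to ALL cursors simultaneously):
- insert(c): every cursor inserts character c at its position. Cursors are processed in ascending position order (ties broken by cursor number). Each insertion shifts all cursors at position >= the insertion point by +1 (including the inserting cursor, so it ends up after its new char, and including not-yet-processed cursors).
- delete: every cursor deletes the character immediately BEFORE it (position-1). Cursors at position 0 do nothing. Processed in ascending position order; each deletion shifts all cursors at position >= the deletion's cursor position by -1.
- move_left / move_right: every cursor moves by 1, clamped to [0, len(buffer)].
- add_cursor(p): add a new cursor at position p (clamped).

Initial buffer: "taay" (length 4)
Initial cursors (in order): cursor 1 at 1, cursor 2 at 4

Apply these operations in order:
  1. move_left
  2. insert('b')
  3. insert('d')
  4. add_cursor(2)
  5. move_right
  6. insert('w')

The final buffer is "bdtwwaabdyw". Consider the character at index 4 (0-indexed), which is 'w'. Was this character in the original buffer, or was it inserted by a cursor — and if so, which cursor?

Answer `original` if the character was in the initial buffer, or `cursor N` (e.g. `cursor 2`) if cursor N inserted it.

After op 1 (move_left): buffer="taay" (len 4), cursors c1@0 c2@3, authorship ....
After op 2 (insert('b')): buffer="btaaby" (len 6), cursors c1@1 c2@5, authorship 1...2.
After op 3 (insert('d')): buffer="bdtaabdy" (len 8), cursors c1@2 c2@7, authorship 11...22.
After op 4 (add_cursor(2)): buffer="bdtaabdy" (len 8), cursors c1@2 c3@2 c2@7, authorship 11...22.
After op 5 (move_right): buffer="bdtaabdy" (len 8), cursors c1@3 c3@3 c2@8, authorship 11...22.
After op 6 (insert('w')): buffer="bdtwwaabdyw" (len 11), cursors c1@5 c3@5 c2@11, authorship 11.13..22.2
Authorship (.=original, N=cursor N): 1 1 . 1 3 . . 2 2 . 2
Index 4: author = 3

Answer: cursor 3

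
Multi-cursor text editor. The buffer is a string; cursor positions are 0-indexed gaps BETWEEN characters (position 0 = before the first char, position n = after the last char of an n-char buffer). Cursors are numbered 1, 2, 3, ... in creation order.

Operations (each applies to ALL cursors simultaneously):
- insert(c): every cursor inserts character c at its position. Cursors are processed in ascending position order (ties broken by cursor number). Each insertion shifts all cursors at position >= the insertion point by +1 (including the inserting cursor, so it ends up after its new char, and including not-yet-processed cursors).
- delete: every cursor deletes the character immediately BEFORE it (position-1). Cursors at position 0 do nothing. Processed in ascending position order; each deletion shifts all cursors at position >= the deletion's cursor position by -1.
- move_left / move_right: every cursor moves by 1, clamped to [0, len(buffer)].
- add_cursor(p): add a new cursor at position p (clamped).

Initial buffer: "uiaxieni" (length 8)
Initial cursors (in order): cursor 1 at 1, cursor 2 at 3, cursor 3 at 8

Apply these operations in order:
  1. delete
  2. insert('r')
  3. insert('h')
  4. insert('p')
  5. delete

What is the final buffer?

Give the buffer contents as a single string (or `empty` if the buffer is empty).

Answer: rhirhxienrh

Derivation:
After op 1 (delete): buffer="ixien" (len 5), cursors c1@0 c2@1 c3@5, authorship .....
After op 2 (insert('r')): buffer="rirxienr" (len 8), cursors c1@1 c2@3 c3@8, authorship 1.2....3
After op 3 (insert('h')): buffer="rhirhxienrh" (len 11), cursors c1@2 c2@5 c3@11, authorship 11.22....33
After op 4 (insert('p')): buffer="rhpirhpxienrhp" (len 14), cursors c1@3 c2@7 c3@14, authorship 111.222....333
After op 5 (delete): buffer="rhirhxienrh" (len 11), cursors c1@2 c2@5 c3@11, authorship 11.22....33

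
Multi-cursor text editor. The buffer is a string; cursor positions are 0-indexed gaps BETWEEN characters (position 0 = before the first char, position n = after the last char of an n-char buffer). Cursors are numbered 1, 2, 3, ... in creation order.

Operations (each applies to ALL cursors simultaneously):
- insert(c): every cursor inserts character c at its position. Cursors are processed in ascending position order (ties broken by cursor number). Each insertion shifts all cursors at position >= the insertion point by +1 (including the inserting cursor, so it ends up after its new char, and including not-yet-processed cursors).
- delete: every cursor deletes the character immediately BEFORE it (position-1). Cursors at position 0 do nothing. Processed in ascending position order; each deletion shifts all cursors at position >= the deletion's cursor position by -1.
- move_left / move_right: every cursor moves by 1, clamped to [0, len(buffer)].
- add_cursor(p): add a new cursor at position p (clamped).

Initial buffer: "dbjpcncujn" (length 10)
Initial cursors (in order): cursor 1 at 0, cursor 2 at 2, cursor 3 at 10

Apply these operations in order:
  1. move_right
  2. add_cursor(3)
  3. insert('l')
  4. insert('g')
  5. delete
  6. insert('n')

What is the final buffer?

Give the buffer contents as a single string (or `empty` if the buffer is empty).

Answer: dlnbjllnnpcncujnln

Derivation:
After op 1 (move_right): buffer="dbjpcncujn" (len 10), cursors c1@1 c2@3 c3@10, authorship ..........
After op 2 (add_cursor(3)): buffer="dbjpcncujn" (len 10), cursors c1@1 c2@3 c4@3 c3@10, authorship ..........
After op 3 (insert('l')): buffer="dlbjllpcncujnl" (len 14), cursors c1@2 c2@6 c4@6 c3@14, authorship .1..24.......3
After op 4 (insert('g')): buffer="dlgbjllggpcncujnlg" (len 18), cursors c1@3 c2@9 c4@9 c3@18, authorship .11..2424.......33
After op 5 (delete): buffer="dlbjllpcncujnl" (len 14), cursors c1@2 c2@6 c4@6 c3@14, authorship .1..24.......3
After op 6 (insert('n')): buffer="dlnbjllnnpcncujnln" (len 18), cursors c1@3 c2@9 c4@9 c3@18, authorship .11..2424.......33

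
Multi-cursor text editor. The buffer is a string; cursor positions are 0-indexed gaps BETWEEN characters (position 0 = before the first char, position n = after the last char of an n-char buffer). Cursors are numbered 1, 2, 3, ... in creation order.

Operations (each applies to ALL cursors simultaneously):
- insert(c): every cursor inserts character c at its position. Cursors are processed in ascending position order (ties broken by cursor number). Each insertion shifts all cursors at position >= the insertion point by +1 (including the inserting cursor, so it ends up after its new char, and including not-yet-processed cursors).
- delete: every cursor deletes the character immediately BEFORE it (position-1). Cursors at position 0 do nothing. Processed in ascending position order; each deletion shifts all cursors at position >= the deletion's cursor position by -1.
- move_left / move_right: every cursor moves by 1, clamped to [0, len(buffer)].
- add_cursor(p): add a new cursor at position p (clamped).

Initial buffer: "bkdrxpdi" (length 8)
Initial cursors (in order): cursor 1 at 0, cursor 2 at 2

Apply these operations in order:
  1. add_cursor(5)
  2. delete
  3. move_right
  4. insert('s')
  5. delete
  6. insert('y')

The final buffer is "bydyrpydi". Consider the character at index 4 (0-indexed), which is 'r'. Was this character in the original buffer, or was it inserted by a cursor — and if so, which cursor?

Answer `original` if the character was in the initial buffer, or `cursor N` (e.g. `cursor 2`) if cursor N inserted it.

Answer: original

Derivation:
After op 1 (add_cursor(5)): buffer="bkdrxpdi" (len 8), cursors c1@0 c2@2 c3@5, authorship ........
After op 2 (delete): buffer="bdrpdi" (len 6), cursors c1@0 c2@1 c3@3, authorship ......
After op 3 (move_right): buffer="bdrpdi" (len 6), cursors c1@1 c2@2 c3@4, authorship ......
After op 4 (insert('s')): buffer="bsdsrpsdi" (len 9), cursors c1@2 c2@4 c3@7, authorship .1.2..3..
After op 5 (delete): buffer="bdrpdi" (len 6), cursors c1@1 c2@2 c3@4, authorship ......
After op 6 (insert('y')): buffer="bydyrpydi" (len 9), cursors c1@2 c2@4 c3@7, authorship .1.2..3..
Authorship (.=original, N=cursor N): . 1 . 2 . . 3 . .
Index 4: author = original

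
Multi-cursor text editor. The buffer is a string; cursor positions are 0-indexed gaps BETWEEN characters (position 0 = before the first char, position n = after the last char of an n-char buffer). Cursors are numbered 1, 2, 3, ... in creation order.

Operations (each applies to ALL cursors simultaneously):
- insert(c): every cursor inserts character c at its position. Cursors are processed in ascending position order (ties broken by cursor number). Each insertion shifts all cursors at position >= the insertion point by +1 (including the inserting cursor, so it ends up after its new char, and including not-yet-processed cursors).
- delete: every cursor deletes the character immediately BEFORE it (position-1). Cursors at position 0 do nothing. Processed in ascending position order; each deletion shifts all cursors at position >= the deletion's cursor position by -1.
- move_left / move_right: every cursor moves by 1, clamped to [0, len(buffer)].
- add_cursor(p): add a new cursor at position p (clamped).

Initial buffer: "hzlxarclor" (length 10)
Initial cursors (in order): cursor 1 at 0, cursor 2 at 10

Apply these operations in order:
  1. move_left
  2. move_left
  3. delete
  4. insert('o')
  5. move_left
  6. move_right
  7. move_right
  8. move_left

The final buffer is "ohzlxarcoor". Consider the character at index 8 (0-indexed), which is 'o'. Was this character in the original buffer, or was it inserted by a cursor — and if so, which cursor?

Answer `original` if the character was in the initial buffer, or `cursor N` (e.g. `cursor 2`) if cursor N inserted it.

Answer: cursor 2

Derivation:
After op 1 (move_left): buffer="hzlxarclor" (len 10), cursors c1@0 c2@9, authorship ..........
After op 2 (move_left): buffer="hzlxarclor" (len 10), cursors c1@0 c2@8, authorship ..........
After op 3 (delete): buffer="hzlxarcor" (len 9), cursors c1@0 c2@7, authorship .........
After op 4 (insert('o')): buffer="ohzlxarcoor" (len 11), cursors c1@1 c2@9, authorship 1.......2..
After op 5 (move_left): buffer="ohzlxarcoor" (len 11), cursors c1@0 c2@8, authorship 1.......2..
After op 6 (move_right): buffer="ohzlxarcoor" (len 11), cursors c1@1 c2@9, authorship 1.......2..
After op 7 (move_right): buffer="ohzlxarcoor" (len 11), cursors c1@2 c2@10, authorship 1.......2..
After op 8 (move_left): buffer="ohzlxarcoor" (len 11), cursors c1@1 c2@9, authorship 1.......2..
Authorship (.=original, N=cursor N): 1 . . . . . . . 2 . .
Index 8: author = 2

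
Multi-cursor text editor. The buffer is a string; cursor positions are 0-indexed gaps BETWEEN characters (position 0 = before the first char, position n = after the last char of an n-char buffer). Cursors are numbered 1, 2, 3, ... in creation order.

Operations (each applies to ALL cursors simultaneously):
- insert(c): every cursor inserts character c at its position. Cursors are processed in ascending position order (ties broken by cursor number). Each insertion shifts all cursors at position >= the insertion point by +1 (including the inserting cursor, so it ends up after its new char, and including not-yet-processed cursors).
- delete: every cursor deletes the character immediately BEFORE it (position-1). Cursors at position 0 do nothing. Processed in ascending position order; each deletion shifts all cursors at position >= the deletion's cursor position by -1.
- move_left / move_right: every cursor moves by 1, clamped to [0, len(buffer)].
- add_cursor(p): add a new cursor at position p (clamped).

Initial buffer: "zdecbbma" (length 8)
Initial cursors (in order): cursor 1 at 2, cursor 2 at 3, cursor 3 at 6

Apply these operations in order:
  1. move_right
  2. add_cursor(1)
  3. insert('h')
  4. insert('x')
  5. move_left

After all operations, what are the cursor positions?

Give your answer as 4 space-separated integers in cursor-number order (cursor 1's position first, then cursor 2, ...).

Answer: 6 9 14 2

Derivation:
After op 1 (move_right): buffer="zdecbbma" (len 8), cursors c1@3 c2@4 c3@7, authorship ........
After op 2 (add_cursor(1)): buffer="zdecbbma" (len 8), cursors c4@1 c1@3 c2@4 c3@7, authorship ........
After op 3 (insert('h')): buffer="zhdehchbbmha" (len 12), cursors c4@2 c1@5 c2@7 c3@11, authorship .4..1.2...3.
After op 4 (insert('x')): buffer="zhxdehxchxbbmhxa" (len 16), cursors c4@3 c1@7 c2@10 c3@15, authorship .44..11.22...33.
After op 5 (move_left): buffer="zhxdehxchxbbmhxa" (len 16), cursors c4@2 c1@6 c2@9 c3@14, authorship .44..11.22...33.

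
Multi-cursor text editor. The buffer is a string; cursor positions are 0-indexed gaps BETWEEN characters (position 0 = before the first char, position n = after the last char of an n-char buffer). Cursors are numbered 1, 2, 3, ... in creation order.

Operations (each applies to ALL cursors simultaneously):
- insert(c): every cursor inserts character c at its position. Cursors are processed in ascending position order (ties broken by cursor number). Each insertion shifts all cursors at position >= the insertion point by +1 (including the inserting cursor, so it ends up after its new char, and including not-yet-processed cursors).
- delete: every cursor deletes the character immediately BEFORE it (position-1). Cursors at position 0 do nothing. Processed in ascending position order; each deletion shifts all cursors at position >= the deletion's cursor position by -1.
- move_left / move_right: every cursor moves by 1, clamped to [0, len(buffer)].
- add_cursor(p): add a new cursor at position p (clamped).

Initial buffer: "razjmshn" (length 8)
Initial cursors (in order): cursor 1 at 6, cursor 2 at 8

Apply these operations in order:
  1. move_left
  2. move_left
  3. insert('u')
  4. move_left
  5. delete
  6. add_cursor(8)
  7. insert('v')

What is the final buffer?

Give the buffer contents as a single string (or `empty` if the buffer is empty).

Answer: razvumvuhnv

Derivation:
After op 1 (move_left): buffer="razjmshn" (len 8), cursors c1@5 c2@7, authorship ........
After op 2 (move_left): buffer="razjmshn" (len 8), cursors c1@4 c2@6, authorship ........
After op 3 (insert('u')): buffer="razjumsuhn" (len 10), cursors c1@5 c2@8, authorship ....1..2..
After op 4 (move_left): buffer="razjumsuhn" (len 10), cursors c1@4 c2@7, authorship ....1..2..
After op 5 (delete): buffer="razumuhn" (len 8), cursors c1@3 c2@5, authorship ...1.2..
After op 6 (add_cursor(8)): buffer="razumuhn" (len 8), cursors c1@3 c2@5 c3@8, authorship ...1.2..
After op 7 (insert('v')): buffer="razvumvuhnv" (len 11), cursors c1@4 c2@7 c3@11, authorship ...11.22..3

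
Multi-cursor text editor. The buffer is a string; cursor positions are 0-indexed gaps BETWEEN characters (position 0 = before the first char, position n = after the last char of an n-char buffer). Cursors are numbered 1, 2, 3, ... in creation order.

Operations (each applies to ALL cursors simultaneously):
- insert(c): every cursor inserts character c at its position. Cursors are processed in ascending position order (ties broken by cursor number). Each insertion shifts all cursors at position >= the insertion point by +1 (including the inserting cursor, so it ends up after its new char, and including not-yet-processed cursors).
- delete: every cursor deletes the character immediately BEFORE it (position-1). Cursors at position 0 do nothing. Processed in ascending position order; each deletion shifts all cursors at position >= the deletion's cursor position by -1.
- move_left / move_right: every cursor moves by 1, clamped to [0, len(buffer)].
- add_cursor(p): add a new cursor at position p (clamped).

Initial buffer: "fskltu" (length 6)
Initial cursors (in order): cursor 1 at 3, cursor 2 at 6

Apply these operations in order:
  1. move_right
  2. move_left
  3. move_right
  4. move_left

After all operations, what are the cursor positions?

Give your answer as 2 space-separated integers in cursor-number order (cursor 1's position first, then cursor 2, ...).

After op 1 (move_right): buffer="fskltu" (len 6), cursors c1@4 c2@6, authorship ......
After op 2 (move_left): buffer="fskltu" (len 6), cursors c1@3 c2@5, authorship ......
After op 3 (move_right): buffer="fskltu" (len 6), cursors c1@4 c2@6, authorship ......
After op 4 (move_left): buffer="fskltu" (len 6), cursors c1@3 c2@5, authorship ......

Answer: 3 5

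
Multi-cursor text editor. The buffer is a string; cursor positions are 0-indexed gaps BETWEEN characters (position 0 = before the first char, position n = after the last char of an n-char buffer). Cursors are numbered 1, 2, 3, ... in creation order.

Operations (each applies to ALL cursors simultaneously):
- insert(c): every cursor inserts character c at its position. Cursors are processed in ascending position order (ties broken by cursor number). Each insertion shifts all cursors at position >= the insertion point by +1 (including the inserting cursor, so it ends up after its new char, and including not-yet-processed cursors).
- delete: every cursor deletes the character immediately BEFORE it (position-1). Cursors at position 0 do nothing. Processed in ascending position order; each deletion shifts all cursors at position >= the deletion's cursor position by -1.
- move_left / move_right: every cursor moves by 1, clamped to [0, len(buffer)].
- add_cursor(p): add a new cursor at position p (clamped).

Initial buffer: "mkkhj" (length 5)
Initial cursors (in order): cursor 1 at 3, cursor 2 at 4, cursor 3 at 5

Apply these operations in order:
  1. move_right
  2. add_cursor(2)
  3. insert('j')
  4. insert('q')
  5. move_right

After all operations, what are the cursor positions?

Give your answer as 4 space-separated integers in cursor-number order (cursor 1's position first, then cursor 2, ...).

After op 1 (move_right): buffer="mkkhj" (len 5), cursors c1@4 c2@5 c3@5, authorship .....
After op 2 (add_cursor(2)): buffer="mkkhj" (len 5), cursors c4@2 c1@4 c2@5 c3@5, authorship .....
After op 3 (insert('j')): buffer="mkjkhjjjj" (len 9), cursors c4@3 c1@6 c2@9 c3@9, authorship ..4..1.23
After op 4 (insert('q')): buffer="mkjqkhjqjjjqq" (len 13), cursors c4@4 c1@8 c2@13 c3@13, authorship ..44..11.2323
After op 5 (move_right): buffer="mkjqkhjqjjjqq" (len 13), cursors c4@5 c1@9 c2@13 c3@13, authorship ..44..11.2323

Answer: 9 13 13 5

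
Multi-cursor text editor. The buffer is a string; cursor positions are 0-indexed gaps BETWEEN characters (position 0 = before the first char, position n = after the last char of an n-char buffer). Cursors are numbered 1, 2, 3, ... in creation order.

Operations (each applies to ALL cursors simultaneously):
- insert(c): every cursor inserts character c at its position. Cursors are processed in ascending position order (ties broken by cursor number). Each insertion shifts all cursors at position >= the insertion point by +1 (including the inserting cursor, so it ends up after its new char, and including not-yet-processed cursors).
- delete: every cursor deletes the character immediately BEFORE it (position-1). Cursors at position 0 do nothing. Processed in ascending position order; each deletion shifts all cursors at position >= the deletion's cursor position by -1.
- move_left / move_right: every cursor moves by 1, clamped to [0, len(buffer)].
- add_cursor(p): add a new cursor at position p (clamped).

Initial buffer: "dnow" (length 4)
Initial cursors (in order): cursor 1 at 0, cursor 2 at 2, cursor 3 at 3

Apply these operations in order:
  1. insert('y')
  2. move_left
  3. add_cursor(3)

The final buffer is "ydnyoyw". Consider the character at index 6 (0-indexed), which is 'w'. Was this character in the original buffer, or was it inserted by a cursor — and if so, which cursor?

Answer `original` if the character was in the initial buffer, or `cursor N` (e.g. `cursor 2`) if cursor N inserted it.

Answer: original

Derivation:
After op 1 (insert('y')): buffer="ydnyoyw" (len 7), cursors c1@1 c2@4 c3@6, authorship 1..2.3.
After op 2 (move_left): buffer="ydnyoyw" (len 7), cursors c1@0 c2@3 c3@5, authorship 1..2.3.
After op 3 (add_cursor(3)): buffer="ydnyoyw" (len 7), cursors c1@0 c2@3 c4@3 c3@5, authorship 1..2.3.
Authorship (.=original, N=cursor N): 1 . . 2 . 3 .
Index 6: author = original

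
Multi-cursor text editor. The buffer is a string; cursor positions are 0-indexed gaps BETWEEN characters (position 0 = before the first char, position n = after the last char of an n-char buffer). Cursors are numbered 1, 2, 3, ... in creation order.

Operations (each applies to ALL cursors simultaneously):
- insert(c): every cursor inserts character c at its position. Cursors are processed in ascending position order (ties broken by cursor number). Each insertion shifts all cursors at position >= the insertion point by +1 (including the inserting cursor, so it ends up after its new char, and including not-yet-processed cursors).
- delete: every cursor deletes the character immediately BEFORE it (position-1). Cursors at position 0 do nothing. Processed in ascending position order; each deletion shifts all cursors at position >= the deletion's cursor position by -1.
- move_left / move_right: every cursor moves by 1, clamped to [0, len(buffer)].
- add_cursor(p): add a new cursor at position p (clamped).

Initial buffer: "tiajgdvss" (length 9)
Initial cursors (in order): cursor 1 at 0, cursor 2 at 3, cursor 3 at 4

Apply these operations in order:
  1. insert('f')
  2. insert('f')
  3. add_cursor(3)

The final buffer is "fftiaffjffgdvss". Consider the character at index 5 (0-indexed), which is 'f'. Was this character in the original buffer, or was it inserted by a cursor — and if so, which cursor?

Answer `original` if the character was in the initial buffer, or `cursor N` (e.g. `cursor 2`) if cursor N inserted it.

Answer: cursor 2

Derivation:
After op 1 (insert('f')): buffer="ftiafjfgdvss" (len 12), cursors c1@1 c2@5 c3@7, authorship 1...2.3.....
After op 2 (insert('f')): buffer="fftiaffjffgdvss" (len 15), cursors c1@2 c2@7 c3@10, authorship 11...22.33.....
After op 3 (add_cursor(3)): buffer="fftiaffjffgdvss" (len 15), cursors c1@2 c4@3 c2@7 c3@10, authorship 11...22.33.....
Authorship (.=original, N=cursor N): 1 1 . . . 2 2 . 3 3 . . . . .
Index 5: author = 2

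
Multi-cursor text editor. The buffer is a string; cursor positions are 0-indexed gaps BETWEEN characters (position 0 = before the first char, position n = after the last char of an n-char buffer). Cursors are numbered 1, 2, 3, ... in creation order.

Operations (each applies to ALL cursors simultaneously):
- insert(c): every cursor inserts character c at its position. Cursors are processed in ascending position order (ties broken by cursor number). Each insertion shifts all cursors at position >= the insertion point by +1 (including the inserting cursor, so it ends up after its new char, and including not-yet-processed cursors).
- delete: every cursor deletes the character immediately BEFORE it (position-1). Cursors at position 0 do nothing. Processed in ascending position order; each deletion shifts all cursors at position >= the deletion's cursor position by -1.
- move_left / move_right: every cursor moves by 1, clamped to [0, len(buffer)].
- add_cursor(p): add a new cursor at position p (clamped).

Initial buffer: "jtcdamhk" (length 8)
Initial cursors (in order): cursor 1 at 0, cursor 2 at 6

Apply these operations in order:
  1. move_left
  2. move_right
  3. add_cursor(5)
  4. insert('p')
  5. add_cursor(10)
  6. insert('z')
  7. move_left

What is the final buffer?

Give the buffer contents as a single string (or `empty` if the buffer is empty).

Answer: jpztcdapzmpzhzk

Derivation:
After op 1 (move_left): buffer="jtcdamhk" (len 8), cursors c1@0 c2@5, authorship ........
After op 2 (move_right): buffer="jtcdamhk" (len 8), cursors c1@1 c2@6, authorship ........
After op 3 (add_cursor(5)): buffer="jtcdamhk" (len 8), cursors c1@1 c3@5 c2@6, authorship ........
After op 4 (insert('p')): buffer="jptcdapmphk" (len 11), cursors c1@2 c3@7 c2@9, authorship .1....3.2..
After op 5 (add_cursor(10)): buffer="jptcdapmphk" (len 11), cursors c1@2 c3@7 c2@9 c4@10, authorship .1....3.2..
After op 6 (insert('z')): buffer="jpztcdapzmpzhzk" (len 15), cursors c1@3 c3@9 c2@12 c4@14, authorship .11....33.22.4.
After op 7 (move_left): buffer="jpztcdapzmpzhzk" (len 15), cursors c1@2 c3@8 c2@11 c4@13, authorship .11....33.22.4.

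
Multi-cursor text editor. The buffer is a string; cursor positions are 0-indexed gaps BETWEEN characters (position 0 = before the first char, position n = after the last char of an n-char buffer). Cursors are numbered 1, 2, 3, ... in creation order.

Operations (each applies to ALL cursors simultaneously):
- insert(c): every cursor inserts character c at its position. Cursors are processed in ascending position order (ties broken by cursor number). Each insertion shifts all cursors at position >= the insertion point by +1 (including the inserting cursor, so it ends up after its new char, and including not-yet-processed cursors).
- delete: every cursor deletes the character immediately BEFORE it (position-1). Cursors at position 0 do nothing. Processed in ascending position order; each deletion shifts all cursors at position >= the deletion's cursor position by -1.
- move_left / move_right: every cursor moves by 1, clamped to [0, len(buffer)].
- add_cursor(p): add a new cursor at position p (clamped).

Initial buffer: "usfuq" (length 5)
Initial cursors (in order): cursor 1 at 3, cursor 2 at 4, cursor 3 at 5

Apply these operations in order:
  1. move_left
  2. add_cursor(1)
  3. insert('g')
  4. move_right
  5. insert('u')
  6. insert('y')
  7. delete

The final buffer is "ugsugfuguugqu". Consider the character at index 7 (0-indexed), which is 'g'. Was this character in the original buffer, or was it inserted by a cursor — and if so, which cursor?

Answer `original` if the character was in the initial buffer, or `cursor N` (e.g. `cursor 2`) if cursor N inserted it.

After op 1 (move_left): buffer="usfuq" (len 5), cursors c1@2 c2@3 c3@4, authorship .....
After op 2 (add_cursor(1)): buffer="usfuq" (len 5), cursors c4@1 c1@2 c2@3 c3@4, authorship .....
After op 3 (insert('g')): buffer="ugsgfgugq" (len 9), cursors c4@2 c1@4 c2@6 c3@8, authorship .4.1.2.3.
After op 4 (move_right): buffer="ugsgfgugq" (len 9), cursors c4@3 c1@5 c2@7 c3@9, authorship .4.1.2.3.
After op 5 (insert('u')): buffer="ugsugfuguugqu" (len 13), cursors c4@4 c1@7 c2@10 c3@13, authorship .4.41.12.23.3
After op 6 (insert('y')): buffer="ugsuygfuyguuygquy" (len 17), cursors c4@5 c1@9 c2@13 c3@17, authorship .4.441.112.223.33
After op 7 (delete): buffer="ugsugfuguugqu" (len 13), cursors c4@4 c1@7 c2@10 c3@13, authorship .4.41.12.23.3
Authorship (.=original, N=cursor N): . 4 . 4 1 . 1 2 . 2 3 . 3
Index 7: author = 2

Answer: cursor 2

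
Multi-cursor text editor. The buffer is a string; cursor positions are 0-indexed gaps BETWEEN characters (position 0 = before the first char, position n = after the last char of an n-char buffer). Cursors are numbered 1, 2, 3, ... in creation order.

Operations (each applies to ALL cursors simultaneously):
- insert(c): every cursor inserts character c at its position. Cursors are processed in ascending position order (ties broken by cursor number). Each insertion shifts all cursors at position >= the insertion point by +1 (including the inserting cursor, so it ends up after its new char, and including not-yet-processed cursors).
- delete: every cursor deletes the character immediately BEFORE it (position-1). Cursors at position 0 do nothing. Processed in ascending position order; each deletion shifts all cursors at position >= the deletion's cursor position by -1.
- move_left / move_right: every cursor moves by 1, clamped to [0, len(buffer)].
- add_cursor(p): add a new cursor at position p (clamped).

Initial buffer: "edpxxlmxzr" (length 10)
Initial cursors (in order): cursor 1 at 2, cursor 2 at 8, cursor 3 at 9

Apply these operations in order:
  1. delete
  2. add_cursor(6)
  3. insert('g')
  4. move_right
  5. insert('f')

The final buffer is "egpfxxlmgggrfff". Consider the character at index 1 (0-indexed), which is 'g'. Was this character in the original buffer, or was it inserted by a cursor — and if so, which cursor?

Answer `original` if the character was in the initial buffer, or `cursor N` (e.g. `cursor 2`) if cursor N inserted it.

After op 1 (delete): buffer="epxxlmr" (len 7), cursors c1@1 c2@6 c3@6, authorship .......
After op 2 (add_cursor(6)): buffer="epxxlmr" (len 7), cursors c1@1 c2@6 c3@6 c4@6, authorship .......
After op 3 (insert('g')): buffer="egpxxlmgggr" (len 11), cursors c1@2 c2@10 c3@10 c4@10, authorship .1.....234.
After op 4 (move_right): buffer="egpxxlmgggr" (len 11), cursors c1@3 c2@11 c3@11 c4@11, authorship .1.....234.
After op 5 (insert('f')): buffer="egpfxxlmgggrfff" (len 15), cursors c1@4 c2@15 c3@15 c4@15, authorship .1.1....234.234
Authorship (.=original, N=cursor N): . 1 . 1 . . . . 2 3 4 . 2 3 4
Index 1: author = 1

Answer: cursor 1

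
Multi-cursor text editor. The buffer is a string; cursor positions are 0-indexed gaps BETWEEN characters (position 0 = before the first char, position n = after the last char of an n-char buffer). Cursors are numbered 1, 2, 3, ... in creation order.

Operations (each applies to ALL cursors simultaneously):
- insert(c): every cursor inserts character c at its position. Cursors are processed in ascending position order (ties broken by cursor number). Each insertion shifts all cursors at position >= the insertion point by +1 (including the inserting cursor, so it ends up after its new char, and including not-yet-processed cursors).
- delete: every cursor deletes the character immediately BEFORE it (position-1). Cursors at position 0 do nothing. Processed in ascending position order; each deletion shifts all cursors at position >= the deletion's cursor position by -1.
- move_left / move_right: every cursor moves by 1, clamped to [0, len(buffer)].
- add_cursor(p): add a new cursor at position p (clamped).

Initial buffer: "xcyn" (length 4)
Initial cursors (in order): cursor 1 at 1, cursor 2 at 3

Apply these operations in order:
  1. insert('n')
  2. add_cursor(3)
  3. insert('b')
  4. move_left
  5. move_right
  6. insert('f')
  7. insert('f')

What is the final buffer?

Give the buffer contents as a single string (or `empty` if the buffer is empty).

After op 1 (insert('n')): buffer="xncynn" (len 6), cursors c1@2 c2@5, authorship .1..2.
After op 2 (add_cursor(3)): buffer="xncynn" (len 6), cursors c1@2 c3@3 c2@5, authorship .1..2.
After op 3 (insert('b')): buffer="xnbcbynbn" (len 9), cursors c1@3 c3@5 c2@8, authorship .11.3.22.
After op 4 (move_left): buffer="xnbcbynbn" (len 9), cursors c1@2 c3@4 c2@7, authorship .11.3.22.
After op 5 (move_right): buffer="xnbcbynbn" (len 9), cursors c1@3 c3@5 c2@8, authorship .11.3.22.
After op 6 (insert('f')): buffer="xnbfcbfynbfn" (len 12), cursors c1@4 c3@7 c2@11, authorship .111.33.222.
After op 7 (insert('f')): buffer="xnbffcbffynbffn" (len 15), cursors c1@5 c3@9 c2@14, authorship .1111.333.2222.

Answer: xnbffcbffynbffn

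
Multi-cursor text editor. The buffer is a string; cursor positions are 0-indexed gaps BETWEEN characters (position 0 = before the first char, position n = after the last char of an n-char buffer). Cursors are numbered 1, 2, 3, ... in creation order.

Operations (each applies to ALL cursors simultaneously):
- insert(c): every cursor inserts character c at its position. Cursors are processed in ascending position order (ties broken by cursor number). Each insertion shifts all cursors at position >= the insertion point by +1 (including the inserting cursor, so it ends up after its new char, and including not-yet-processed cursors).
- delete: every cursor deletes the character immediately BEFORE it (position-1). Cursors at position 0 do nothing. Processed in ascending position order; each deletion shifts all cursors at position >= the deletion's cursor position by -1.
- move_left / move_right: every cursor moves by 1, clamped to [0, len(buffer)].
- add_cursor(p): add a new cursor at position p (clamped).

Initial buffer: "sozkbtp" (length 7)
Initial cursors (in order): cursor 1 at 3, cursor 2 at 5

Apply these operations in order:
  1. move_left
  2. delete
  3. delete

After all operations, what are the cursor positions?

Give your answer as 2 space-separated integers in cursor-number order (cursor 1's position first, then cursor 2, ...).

After op 1 (move_left): buffer="sozkbtp" (len 7), cursors c1@2 c2@4, authorship .......
After op 2 (delete): buffer="szbtp" (len 5), cursors c1@1 c2@2, authorship .....
After op 3 (delete): buffer="btp" (len 3), cursors c1@0 c2@0, authorship ...

Answer: 0 0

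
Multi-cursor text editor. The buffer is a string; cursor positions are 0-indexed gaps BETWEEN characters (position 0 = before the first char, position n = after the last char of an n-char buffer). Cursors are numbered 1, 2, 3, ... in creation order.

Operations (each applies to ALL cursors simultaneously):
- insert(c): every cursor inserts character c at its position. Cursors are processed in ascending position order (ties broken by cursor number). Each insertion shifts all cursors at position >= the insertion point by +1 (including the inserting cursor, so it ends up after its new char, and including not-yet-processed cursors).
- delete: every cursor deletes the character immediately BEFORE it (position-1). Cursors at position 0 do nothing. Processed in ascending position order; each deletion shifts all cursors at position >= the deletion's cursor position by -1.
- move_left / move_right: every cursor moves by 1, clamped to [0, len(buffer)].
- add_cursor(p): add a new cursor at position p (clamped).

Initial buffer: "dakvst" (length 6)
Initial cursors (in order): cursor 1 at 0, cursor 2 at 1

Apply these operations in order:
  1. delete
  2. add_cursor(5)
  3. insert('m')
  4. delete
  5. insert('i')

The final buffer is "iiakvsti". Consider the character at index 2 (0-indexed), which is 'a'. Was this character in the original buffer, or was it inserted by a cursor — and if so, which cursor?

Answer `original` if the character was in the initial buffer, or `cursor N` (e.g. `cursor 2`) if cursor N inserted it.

After op 1 (delete): buffer="akvst" (len 5), cursors c1@0 c2@0, authorship .....
After op 2 (add_cursor(5)): buffer="akvst" (len 5), cursors c1@0 c2@0 c3@5, authorship .....
After op 3 (insert('m')): buffer="mmakvstm" (len 8), cursors c1@2 c2@2 c3@8, authorship 12.....3
After op 4 (delete): buffer="akvst" (len 5), cursors c1@0 c2@0 c3@5, authorship .....
After op 5 (insert('i')): buffer="iiakvsti" (len 8), cursors c1@2 c2@2 c3@8, authorship 12.....3
Authorship (.=original, N=cursor N): 1 2 . . . . . 3
Index 2: author = original

Answer: original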